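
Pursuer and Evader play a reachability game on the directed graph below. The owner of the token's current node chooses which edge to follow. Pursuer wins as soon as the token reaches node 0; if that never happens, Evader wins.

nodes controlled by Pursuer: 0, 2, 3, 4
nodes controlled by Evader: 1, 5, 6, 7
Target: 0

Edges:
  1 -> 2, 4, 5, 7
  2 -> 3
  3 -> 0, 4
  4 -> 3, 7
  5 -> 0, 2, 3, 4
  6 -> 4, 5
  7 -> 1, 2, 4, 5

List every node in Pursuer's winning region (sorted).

A0 = {0}
A1: add {3} — 3 (Pursuer) has 3→0.
A2: add {2, 4} — 2 (Pursuer) has 2→3; 4 (Pursuer) has 4→3.
A3: add {5} — 5 (Evader): all of {0, 2, 3, 4} already in.
A4: add {6} — 6 (Evader): all of {4, 5} already in.
A5 = A4; e.g. 1 (Evader) can still go to 7. Fixed point.
Pursuer's winning region = {0, 2, 3, 4, 5, 6}.

0, 2, 3, 4, 5, 6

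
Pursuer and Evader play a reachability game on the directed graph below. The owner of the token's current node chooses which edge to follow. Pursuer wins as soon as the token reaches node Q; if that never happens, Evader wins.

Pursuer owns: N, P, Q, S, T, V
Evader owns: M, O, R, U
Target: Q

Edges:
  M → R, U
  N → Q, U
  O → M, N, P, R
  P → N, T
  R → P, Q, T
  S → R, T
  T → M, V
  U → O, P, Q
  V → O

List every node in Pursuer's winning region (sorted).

A0 = {Q}
A1: add {N} — N (Pursuer) has N→Q.
A2: add {P} — P (Pursuer) has P→N.
A3 = A2; e.g. M (Evader) can still go to R. Fixed point.
Pursuer's winning region = {N, P, Q}.

N, P, Q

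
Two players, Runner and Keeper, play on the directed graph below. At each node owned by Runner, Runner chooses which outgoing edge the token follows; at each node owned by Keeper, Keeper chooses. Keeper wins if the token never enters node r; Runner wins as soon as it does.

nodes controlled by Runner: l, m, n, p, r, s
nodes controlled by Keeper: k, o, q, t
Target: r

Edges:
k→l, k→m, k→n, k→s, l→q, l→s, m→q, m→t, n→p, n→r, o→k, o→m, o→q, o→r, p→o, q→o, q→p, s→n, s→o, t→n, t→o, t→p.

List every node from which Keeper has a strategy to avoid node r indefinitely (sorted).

k, m, o, p, q, t

A0 = {r}
A1: add {n} — n (Runner) has n→r.
A2: add {s} — s (Runner) has s→n.
A3: add {l} — l (Runner) has l→s.
A4 = A3; e.g. k (Keeper) can still go to m. Fixed point.
Runner's attractor = {l, n, r, s}; Keeper avoids the target exactly from the complement.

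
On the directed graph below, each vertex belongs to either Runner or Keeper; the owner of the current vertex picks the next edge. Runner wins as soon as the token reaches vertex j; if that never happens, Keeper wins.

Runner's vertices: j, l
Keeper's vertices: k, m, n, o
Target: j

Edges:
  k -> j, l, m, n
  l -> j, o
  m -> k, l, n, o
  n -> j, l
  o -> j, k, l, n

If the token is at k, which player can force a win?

A0 = {j}
A1: add {l} — l (Runner) has l→j.
A2: add {n} — n (Keeper): all of {j, l} already in.
A3 = A2; e.g. k (Keeper) can still go to m. Fixed point.
k never enters the attractor, so Keeper can avoid the target forever.

Keeper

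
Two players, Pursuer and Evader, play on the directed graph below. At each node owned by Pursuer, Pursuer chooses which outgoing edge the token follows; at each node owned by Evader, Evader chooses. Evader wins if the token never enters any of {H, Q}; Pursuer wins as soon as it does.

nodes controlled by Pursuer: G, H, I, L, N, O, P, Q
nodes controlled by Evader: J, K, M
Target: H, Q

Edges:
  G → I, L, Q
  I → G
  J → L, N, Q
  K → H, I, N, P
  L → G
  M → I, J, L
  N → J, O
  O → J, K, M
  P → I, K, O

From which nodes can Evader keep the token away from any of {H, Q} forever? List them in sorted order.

J, K, M, N, O

A0 = {H, Q}
A1: add {G} — G (Pursuer) has G→Q.
A2: add {I, L} — I (Pursuer) has I→G; L (Pursuer) has L→G.
A3: add {P} — P (Pursuer) has P→I.
A4 = A3; e.g. J (Evader) can still go to N. Fixed point.
Pursuer's attractor = {G, H, I, L, P, Q}; Evader avoids the target exactly from the complement.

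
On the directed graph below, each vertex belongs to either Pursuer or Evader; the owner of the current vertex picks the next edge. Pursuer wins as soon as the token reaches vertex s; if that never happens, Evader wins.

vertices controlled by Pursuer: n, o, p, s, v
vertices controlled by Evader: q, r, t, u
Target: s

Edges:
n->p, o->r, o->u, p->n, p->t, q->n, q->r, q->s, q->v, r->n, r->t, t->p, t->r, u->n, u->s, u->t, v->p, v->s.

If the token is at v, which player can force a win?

Pursuer

A0 = {s}
A1: add {v} — v (Pursuer) has v→s.
A2 = A1; e.g. n (Pursuer) has no edge into A1. Fixed point.
v ∈ A1, so Pursuer can force the target.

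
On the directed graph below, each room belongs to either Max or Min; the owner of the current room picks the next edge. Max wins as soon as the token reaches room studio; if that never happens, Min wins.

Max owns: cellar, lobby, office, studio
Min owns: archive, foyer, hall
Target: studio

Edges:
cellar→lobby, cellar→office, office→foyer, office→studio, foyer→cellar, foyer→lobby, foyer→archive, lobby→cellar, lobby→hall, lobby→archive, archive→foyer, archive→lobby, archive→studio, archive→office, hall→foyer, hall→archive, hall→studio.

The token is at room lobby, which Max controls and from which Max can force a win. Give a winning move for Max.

cellar

A0 = {studio}
A1: add {office} — office (Max) has office→studio.
A2: add {cellar} — cellar (Max) has cellar→office.
A3: add {lobby} — lobby (Max) has lobby→cellar.
A4 = A3; e.g. foyer (Min) can still go to archive. Fixed point.
From lobby, successor cellar is in the attractor (rank 2); the other successors archive, hall are not.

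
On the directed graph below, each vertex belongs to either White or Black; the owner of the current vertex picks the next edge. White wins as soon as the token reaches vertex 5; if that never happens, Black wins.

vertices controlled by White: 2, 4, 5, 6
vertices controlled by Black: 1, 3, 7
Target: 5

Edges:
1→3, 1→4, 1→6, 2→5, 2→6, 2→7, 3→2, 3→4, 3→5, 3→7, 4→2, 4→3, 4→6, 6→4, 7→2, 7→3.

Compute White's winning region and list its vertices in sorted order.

A0 = {5}
A1: add {2} — 2 (White) has 2→5.
A2: add {4} — 4 (White) has 4→2.
A3: add {6} — 6 (White) has 6→4.
A4 = A3; e.g. 1 (Black) can still go to 3. Fixed point.
White's winning region = {2, 4, 5, 6}.

2, 4, 5, 6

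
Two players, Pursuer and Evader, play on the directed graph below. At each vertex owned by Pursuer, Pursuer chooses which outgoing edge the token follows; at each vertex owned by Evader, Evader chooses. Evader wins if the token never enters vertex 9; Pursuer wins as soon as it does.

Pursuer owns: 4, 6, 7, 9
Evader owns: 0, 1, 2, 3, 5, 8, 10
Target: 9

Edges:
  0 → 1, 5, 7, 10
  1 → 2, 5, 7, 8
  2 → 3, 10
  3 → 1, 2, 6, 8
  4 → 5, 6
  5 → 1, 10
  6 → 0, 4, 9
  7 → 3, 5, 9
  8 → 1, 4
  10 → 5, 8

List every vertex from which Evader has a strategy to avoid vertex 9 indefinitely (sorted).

0, 1, 2, 3, 5, 8, 10

A0 = {9}
A1: add {6, 7} — 6 (Pursuer) has 6→9; 7 (Pursuer) has 7→9.
A2: add {4} — 4 (Pursuer) has 4→6.
A3 = A2; e.g. 0 (Evader) can still go to 1. Fixed point.
Pursuer's attractor = {4, 6, 7, 9}; Evader avoids the target exactly from the complement.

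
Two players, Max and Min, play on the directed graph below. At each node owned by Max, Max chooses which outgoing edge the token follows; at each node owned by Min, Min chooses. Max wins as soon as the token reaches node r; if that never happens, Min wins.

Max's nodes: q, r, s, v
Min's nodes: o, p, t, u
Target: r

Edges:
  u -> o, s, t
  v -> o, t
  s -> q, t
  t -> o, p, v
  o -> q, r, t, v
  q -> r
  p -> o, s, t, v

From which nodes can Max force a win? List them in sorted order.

A0 = {r}
A1: add {q} — q (Max) has q→r.
A2: add {s} — s (Max) has s→q.
A3 = A2; e.g. o (Min) can still go to t. Fixed point.
Max's winning region = {q, r, s}.

q, r, s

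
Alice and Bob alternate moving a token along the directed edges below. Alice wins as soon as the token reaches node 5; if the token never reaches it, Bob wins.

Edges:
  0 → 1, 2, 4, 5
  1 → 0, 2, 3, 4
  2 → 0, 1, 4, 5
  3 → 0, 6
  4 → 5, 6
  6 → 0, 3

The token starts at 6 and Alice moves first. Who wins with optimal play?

Bob

Track states (vertex, player-to-move).
A0 = {(5,Alice), (5,Bob)}
A1: add {(0,Alice), (2,Alice), (4,Alice)}.
A2 = A1; e.g. (0,Bob) stays out. (6,Alice) never enters ⇒ Bob avoids the target.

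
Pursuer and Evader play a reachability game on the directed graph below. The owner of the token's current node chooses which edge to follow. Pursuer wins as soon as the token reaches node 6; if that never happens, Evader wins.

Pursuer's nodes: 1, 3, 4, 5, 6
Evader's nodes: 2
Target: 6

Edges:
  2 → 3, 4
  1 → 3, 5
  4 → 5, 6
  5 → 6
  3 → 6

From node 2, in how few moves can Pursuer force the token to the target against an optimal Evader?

2

A0 = {6}
A1: add {3, 4, 5} — 3 (Pursuer) has 3→6; 4 (Pursuer) has 4→6; 5 (Pursuer) has 5→6.
A2: add {1, 2} — 1 (Pursuer) has 1→3; 2 (Evader): all of {3, 4} already in.
A2 = all vertices. Fixed point.
2 enters the attractor at level 2, so Pursuer can force the target in 2 moves from there.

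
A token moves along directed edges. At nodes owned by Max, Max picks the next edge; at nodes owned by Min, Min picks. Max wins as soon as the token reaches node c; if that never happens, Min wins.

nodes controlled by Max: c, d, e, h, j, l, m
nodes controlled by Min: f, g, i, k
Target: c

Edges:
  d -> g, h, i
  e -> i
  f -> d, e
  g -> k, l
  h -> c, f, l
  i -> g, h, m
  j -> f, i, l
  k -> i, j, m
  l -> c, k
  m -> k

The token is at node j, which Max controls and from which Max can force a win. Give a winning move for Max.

A0 = {c}
A1: add {h, l} — h (Max) has h→c; l (Max) has l→c.
A2: add {d, j} — d (Max) has d→h; j (Max) has j→l.
A3 = A2; e.g. e (Max) has no edge into A2. Fixed point.
From j, successor l is in the attractor (rank 1); the other successors f, i are not.

l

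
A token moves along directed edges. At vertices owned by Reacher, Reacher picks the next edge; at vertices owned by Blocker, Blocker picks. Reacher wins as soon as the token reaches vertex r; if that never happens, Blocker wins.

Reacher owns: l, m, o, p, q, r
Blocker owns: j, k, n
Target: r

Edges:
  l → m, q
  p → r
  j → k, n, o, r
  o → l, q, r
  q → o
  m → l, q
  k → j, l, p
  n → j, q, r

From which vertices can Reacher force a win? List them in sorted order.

l, m, o, p, q, r

A0 = {r}
A1: add {o, p} — o (Reacher) has o→r; p (Reacher) has p→r.
A2: add {q} — q (Reacher) has q→o.
A3: add {l, m} — l (Reacher) has l→q; m (Reacher) has m→q.
A4 = A3; e.g. j (Blocker) can still go to k. Fixed point.
Reacher's winning region = {l, m, o, p, q, r}.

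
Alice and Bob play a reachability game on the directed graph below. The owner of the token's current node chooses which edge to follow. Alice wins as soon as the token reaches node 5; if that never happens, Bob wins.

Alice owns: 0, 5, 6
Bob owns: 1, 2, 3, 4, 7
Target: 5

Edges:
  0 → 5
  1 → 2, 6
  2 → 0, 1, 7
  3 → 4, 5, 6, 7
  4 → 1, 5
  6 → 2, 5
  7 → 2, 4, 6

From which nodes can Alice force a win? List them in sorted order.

0, 5, 6

A0 = {5}
A1: add {0, 6} — 0 (Alice) has 0→5; 6 (Alice) has 6→5.
A2 = A1; e.g. 1 (Bob) can still go to 2. Fixed point.
Alice's winning region = {0, 5, 6}.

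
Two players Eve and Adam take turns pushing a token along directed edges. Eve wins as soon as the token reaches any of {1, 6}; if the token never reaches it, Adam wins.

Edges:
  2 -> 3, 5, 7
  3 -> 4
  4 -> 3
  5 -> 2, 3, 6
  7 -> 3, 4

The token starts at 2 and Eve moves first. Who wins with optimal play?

Track states (vertex, player-to-move).
A0 = {(1,Eve), (1,Adam), (6,Eve), (6,Adam)}
A1: add {(5,Eve)}.
A2 = A1; e.g. (2,Eve) stays out. (2,Eve) never enters ⇒ Adam avoids the target.

Adam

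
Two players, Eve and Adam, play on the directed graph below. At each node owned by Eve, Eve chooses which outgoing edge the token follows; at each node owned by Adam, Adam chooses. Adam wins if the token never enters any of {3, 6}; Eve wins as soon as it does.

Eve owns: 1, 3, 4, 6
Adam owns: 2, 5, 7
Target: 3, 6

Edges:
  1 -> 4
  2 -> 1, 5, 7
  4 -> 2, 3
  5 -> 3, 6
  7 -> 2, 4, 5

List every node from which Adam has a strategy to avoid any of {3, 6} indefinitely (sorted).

A0 = {3, 6}
A1: add {4, 5} — 4 (Eve) has 4→3; 5 (Adam): all of {3, 6} already in.
A2: add {1} — 1 (Eve) has 1→4.
A3 = A2; e.g. 2 (Adam) can still go to 7. Fixed point.
Eve's attractor = {1, 3, 4, 5, 6}; Adam avoids the target exactly from the complement.

2, 7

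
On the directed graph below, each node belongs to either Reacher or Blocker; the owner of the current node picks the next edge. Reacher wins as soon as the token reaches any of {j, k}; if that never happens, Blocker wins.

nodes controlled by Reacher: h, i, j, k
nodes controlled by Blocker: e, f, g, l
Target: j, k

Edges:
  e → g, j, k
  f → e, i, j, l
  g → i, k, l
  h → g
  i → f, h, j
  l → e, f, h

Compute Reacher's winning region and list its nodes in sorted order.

A0 = {j, k}
A1: add {i} — i (Reacher) has i→j.
A2 = A1; e.g. e (Blocker) can still go to g. Fixed point.
Reacher's winning region = {i, j, k}.

i, j, k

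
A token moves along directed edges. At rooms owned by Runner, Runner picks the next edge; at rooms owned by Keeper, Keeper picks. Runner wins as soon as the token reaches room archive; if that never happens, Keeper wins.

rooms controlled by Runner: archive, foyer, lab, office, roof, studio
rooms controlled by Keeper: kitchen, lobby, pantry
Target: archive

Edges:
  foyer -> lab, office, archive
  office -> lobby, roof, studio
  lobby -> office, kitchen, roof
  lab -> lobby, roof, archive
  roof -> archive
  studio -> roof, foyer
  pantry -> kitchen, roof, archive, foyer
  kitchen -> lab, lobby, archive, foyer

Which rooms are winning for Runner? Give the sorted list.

A0 = {archive}
A1: add {foyer, lab, roof} — lab (Runner) has lab→archive; roof (Runner) has roof→archive; foyer (Runner) has foyer→archive.
A2: add {office, studio} — office (Runner) has office→roof; studio (Runner) has studio→roof.
A3 = A2; e.g. lobby (Keeper) can still go to kitchen. Fixed point.
Runner's winning region = {archive, foyer, lab, office, roof, studio}.

archive, foyer, lab, office, roof, studio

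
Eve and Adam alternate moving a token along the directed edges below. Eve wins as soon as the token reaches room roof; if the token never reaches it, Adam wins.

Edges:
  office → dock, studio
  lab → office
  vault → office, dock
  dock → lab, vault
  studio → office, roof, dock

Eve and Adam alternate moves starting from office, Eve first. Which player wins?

Track states (vertex, player-to-move).
A0 = {(roof,Eve), (roof,Adam)}
A1: add {(studio,Eve)}.
A2 = A1; e.g. (office,Eve) stays out. (office,Eve) never enters ⇒ Adam avoids the target.

Adam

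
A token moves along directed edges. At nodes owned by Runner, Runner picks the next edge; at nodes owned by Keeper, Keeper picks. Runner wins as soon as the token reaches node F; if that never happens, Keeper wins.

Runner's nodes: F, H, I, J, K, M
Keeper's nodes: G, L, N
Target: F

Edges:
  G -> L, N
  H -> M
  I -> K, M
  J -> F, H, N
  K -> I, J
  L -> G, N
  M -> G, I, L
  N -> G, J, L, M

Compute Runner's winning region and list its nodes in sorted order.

F, H, I, J, K, M

A0 = {F}
A1: add {J} — J (Runner) has J→F.
A2: add {K} — K (Runner) has K→J.
A3: add {I} — I (Runner) has I→K.
A4: add {M} — M (Runner) has M→I.
A5: add {H} — H (Runner) has H→M.
A6 = A5; e.g. G (Keeper) can still go to L. Fixed point.
Runner's winning region = {F, H, I, J, K, M}.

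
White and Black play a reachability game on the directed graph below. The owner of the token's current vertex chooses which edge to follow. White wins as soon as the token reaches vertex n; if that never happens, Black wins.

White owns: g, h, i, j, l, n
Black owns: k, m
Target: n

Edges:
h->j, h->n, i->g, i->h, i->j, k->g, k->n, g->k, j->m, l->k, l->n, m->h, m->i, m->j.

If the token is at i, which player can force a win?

A0 = {n}
A1: add {h, l} — h (White) has h→n; l (White) has l→n.
A2: add {i} — i (White) has i→h.
A3 = A2; e.g. g (White) has no edge into A2. Fixed point.
i ∈ A2, so White can force the target.

White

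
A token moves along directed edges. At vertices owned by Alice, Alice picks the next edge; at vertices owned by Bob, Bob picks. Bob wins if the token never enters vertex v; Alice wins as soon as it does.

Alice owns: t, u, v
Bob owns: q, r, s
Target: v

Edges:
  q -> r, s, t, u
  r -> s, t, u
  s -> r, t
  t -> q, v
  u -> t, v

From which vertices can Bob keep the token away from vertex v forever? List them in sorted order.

A0 = {v}
A1: add {t, u} — t (Alice) has t→v; u (Alice) has u→v.
A2 = A1; e.g. q (Bob) can still go to r. Fixed point.
Alice's attractor = {t, u, v}; Bob avoids the target exactly from the complement.

q, r, s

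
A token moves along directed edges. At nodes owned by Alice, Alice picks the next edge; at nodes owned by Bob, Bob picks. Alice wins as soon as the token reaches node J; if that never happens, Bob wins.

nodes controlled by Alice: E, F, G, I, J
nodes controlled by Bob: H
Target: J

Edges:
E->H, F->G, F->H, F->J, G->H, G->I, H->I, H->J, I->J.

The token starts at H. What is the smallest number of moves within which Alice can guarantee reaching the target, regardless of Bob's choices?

2

A0 = {J}
A1: add {F, I} — F (Alice) has F→J; I (Alice) has I→J.
A2: add {G, H} — G (Alice) has G→I; H (Bob): all of {I, J} already in.
H enters the attractor at level 2, so Alice can force the target in 2 moves from there.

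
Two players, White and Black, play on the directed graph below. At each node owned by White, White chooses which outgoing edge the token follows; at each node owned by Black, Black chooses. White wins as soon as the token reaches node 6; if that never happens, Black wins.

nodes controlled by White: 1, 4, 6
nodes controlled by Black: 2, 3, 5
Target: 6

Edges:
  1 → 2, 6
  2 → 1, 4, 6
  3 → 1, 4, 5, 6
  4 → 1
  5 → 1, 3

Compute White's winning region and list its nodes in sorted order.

A0 = {6}
A1: add {1} — 1 (White) has 1→6.
A2: add {4} — 4 (White) has 4→1.
A3: add {2} — 2 (Black): all of {1, 4, 6} already in.
A4 = A3; e.g. 3 (Black) can still go to 5. Fixed point.
White's winning region = {1, 2, 4, 6}.

1, 2, 4, 6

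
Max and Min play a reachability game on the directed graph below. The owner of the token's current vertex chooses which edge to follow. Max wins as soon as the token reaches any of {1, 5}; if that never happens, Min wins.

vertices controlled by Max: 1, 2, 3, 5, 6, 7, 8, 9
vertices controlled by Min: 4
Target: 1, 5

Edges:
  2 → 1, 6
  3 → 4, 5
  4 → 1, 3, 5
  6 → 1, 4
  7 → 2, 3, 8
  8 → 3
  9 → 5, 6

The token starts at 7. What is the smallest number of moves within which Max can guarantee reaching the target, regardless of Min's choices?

2

A0 = {1, 5}
A1: add {2, 3, 6, 9} — 2 (Max) has 2→1; 3 (Max) has 3→5; 6 (Max) has 6→1; 9 (Max) has 9→5.
A2: add {4, 7, 8} — 4 (Min): all of {1, 3, 5} already in; 7 (Max) has 7→2; 8 (Max) has 8→3.
A2 = all vertices. Fixed point.
7 enters the attractor at level 2, so Max can force the target in 2 moves from there.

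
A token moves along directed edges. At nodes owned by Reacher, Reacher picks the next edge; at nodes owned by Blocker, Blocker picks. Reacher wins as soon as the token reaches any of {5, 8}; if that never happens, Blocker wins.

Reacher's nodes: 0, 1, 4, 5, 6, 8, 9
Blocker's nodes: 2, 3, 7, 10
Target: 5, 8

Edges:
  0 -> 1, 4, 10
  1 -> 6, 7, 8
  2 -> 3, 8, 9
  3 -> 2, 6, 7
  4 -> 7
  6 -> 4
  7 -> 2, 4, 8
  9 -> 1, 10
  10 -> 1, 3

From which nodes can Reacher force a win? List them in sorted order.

0, 1, 5, 8, 9

A0 = {5, 8}
A1: add {1} — 1 (Reacher) has 1→8.
A2: add {0, 9} — 0 (Reacher) has 0→1; 9 (Reacher) has 9→1.
A3 = A2; e.g. 2 (Blocker) can still go to 3. Fixed point.
Reacher's winning region = {0, 1, 5, 8, 9}.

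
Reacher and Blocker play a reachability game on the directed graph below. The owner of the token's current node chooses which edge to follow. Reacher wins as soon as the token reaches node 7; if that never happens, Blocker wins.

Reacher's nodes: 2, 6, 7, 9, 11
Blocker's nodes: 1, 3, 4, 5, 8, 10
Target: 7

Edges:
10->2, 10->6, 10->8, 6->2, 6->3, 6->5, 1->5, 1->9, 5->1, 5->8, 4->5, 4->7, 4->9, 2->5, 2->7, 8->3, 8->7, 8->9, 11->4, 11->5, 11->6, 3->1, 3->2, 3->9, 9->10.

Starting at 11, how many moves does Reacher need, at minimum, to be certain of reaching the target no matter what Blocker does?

A0 = {7}
A1: add {2} — 2 (Reacher) has 2→7.
A2: add {6} — 6 (Reacher) has 6→2.
A3: add {11} — 11 (Reacher) has 11→6.
A4 = A3; e.g. 1 (Blocker) can still go to 5. Fixed point.
11 enters the attractor at level 3, so Reacher can force the target in 3 moves from there.

3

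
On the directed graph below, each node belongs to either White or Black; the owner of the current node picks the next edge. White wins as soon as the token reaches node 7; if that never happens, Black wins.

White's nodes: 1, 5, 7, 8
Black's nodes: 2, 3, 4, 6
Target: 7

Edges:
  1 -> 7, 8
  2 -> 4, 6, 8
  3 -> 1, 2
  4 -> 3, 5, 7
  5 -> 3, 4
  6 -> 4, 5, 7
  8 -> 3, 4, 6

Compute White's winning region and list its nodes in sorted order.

A0 = {7}
A1: add {1} — 1 (White) has 1→7.
A2 = A1; e.g. 2 (Black) can still go to 4. Fixed point.
White's winning region = {1, 7}.

1, 7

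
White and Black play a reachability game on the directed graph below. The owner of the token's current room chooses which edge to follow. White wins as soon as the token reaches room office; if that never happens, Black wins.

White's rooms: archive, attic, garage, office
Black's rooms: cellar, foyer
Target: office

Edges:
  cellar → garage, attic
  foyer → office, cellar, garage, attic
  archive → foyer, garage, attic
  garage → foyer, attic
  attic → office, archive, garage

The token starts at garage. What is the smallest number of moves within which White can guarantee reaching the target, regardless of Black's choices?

2

A0 = {office}
A1: add {attic} — attic (White) has attic→office.
A2: add {archive, garage} — archive (White) has archive→attic; garage (White) has garage→attic.
garage enters the attractor at level 2, so White can force the target in 2 moves from there.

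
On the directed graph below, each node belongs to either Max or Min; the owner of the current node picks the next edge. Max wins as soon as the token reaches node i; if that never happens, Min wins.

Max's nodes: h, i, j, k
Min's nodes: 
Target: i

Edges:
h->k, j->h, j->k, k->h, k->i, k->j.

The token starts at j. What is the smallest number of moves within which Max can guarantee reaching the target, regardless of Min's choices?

2

A0 = {i}
A1: add {k} — k (Max) has k→i.
A2: add {h, j} — h (Max) has h→k; j (Max) has j→k.
A2 = all vertices. Fixed point.
j enters the attractor at level 2, so Max can force the target in 2 moves from there.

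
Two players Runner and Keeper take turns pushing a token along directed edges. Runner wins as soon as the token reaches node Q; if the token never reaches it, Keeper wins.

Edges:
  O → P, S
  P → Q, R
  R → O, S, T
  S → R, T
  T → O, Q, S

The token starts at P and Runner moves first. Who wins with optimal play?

Track states (vertex, player-to-move).
A0 = {(Q,Runner), (Q,Keeper)}
A1: add {(P,Runner), (T,Runner)}.
(P,Runner) ∈ A1 ⇒ Runner forces the target.

Runner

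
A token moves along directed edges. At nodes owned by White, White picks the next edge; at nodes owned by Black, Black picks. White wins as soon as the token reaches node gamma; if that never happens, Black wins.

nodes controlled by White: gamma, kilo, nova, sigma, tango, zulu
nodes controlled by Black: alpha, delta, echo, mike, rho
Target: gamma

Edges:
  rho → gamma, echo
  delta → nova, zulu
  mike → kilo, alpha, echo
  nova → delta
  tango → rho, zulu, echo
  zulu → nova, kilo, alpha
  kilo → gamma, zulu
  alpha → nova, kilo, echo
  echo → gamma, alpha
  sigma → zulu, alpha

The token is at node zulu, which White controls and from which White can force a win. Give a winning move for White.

A0 = {gamma}
A1: add {kilo} — kilo (White) has kilo→gamma.
A2: add {zulu} — zulu (White) has zulu→kilo.
A3: add {sigma, tango} — tango (White) has tango→zulu; sigma (White) has sigma→zulu.
A4 = A3; e.g. rho (Black) can still go to echo. Fixed point.
From zulu, successor kilo is in the attractor (rank 1); the other successors alpha, nova are not.

kilo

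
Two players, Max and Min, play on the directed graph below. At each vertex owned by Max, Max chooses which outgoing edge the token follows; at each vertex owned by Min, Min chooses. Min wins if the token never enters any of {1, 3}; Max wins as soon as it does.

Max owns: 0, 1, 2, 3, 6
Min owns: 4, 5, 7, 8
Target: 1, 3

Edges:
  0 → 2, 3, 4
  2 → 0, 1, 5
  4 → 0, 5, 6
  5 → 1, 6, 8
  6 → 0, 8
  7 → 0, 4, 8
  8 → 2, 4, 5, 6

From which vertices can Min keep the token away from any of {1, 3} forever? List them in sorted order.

A0 = {1, 3}
A1: add {0, 2} — 0 (Max) has 0→3; 2 (Max) has 2→1.
A2: add {6} — 6 (Max) has 6→0.
A3 = A2; e.g. 4 (Min) can still go to 5. Fixed point.
Max's attractor = {0, 1, 2, 3, 6}; Min avoids the target exactly from the complement.

4, 5, 7, 8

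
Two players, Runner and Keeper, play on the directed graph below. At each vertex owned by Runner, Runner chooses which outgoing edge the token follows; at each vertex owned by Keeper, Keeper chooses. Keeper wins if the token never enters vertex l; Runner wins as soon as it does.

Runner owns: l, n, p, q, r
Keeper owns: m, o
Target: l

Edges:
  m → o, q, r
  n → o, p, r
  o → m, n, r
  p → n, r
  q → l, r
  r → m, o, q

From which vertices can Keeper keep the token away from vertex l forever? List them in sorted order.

m, o

A0 = {l}
A1: add {q} — q (Runner) has q→l.
A2: add {r} — r (Runner) has r→q.
A3: add {n, p} — n (Runner) has n→r; p (Runner) has p→r.
A4 = A3; e.g. m (Keeper) can still go to o. Fixed point.
Runner's attractor = {l, n, p, q, r}; Keeper avoids the target exactly from the complement.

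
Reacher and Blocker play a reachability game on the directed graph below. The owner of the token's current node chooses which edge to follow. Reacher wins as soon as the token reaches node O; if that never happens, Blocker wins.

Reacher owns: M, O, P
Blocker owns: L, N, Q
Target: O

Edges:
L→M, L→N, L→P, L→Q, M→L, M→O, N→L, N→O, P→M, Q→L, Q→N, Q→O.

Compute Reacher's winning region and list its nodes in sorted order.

A0 = {O}
A1: add {M} — M (Reacher) has M→O.
A2: add {P} — P (Reacher) has P→M.
A3 = A2; e.g. L (Blocker) can still go to N. Fixed point.
Reacher's winning region = {M, O, P}.

M, O, P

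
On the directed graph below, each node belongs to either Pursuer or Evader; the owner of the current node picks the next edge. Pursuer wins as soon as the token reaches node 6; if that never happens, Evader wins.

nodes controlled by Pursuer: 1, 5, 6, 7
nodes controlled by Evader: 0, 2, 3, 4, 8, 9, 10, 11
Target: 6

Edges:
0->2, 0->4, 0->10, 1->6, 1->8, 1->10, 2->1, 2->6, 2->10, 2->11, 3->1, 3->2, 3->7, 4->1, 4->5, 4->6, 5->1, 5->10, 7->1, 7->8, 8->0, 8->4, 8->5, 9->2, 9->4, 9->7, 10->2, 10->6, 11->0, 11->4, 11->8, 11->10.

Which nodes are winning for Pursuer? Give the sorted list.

1, 4, 5, 6, 7

A0 = {6}
A1: add {1} — 1 (Pursuer) has 1→6.
A2: add {5, 7} — 5 (Pursuer) has 5→1; 7 (Pursuer) has 7→1.
A3: add {4} — 4 (Evader): all of {1, 5, 6} already in.
A4 = A3; e.g. 0 (Evader) can still go to 2. Fixed point.
Pursuer's winning region = {1, 4, 5, 6, 7}.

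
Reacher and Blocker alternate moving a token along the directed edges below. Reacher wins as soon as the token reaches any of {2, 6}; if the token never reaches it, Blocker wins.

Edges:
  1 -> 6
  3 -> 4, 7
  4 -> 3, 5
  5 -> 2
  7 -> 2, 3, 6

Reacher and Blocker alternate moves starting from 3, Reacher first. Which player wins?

Track states (vertex, player-to-move).
A0 = {(2,Reacher), (2,Blocker), (6,Reacher), (6,Blocker)}
A1: add {(1,Reacher), (1,Blocker), (5,Reacher), (5,Blocker), (7,Reacher)}.
A2: add {(4,Reacher)}.
A3: add {(3,Blocker)}.
A4 = A3; e.g. (3,Reacher) stays out. (3,Reacher) never enters ⇒ Blocker avoids the target.

Blocker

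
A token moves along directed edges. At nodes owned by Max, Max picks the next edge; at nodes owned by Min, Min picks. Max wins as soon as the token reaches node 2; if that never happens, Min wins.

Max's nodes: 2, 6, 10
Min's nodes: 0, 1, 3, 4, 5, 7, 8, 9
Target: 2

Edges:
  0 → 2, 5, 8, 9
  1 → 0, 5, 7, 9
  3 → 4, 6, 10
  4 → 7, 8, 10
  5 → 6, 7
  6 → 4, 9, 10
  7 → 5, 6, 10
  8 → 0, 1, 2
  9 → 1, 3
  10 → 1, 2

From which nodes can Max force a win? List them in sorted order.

2, 6, 10

A0 = {2}
A1: add {10} — 10 (Max) has 10→2.
A2: add {6} — 6 (Max) has 6→10.
A3 = A2; e.g. 0 (Min) can still go to 5. Fixed point.
Max's winning region = {2, 6, 10}.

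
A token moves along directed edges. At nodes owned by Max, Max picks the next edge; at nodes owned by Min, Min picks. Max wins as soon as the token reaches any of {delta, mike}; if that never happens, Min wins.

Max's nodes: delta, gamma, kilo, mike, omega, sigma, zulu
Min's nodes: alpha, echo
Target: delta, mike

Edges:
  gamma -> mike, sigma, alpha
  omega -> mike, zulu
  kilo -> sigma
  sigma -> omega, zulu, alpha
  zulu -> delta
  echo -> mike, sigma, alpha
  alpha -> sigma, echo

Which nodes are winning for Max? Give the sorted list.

A0 = {delta, mike}
A1: add {gamma, omega, zulu} — gamma (Max) has gamma→mike; omega (Max) has omega→mike; zulu (Max) has zulu→delta.
A2: add {sigma} — sigma (Max) has sigma→omega.
A3: add {kilo} — kilo (Max) has kilo→sigma.
A4 = A3; e.g. echo (Min) can still go to alpha. Fixed point.
Max's winning region = {delta, gamma, kilo, mike, omega, sigma, zulu}.

delta, gamma, kilo, mike, omega, sigma, zulu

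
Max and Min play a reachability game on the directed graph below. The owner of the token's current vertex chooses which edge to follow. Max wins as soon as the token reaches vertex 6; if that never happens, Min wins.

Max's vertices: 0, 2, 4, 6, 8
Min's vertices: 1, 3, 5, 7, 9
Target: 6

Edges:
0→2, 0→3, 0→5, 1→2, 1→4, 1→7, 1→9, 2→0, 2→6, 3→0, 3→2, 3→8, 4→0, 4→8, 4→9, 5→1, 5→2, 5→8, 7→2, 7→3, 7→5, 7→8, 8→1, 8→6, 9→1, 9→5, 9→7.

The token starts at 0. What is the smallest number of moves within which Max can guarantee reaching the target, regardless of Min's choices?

2

A0 = {6}
A1: add {2, 8} — 2 (Max) has 2→6; 8 (Max) has 8→6.
A2: add {0, 4} — 0 (Max) has 0→2; 4 (Max) has 4→8.
0 enters the attractor at level 2, so Max can force the target in 2 moves from there.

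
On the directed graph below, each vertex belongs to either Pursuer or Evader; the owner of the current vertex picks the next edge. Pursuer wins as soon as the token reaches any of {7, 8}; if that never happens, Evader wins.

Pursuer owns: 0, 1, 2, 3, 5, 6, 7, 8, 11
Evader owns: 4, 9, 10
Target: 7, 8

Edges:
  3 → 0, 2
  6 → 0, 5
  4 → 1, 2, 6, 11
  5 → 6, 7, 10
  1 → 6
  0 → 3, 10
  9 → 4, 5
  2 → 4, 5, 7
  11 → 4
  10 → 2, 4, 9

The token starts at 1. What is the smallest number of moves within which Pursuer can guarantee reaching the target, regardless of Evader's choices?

3

A0 = {7, 8}
A1: add {2, 5} — 2 (Pursuer) has 2→7; 5 (Pursuer) has 5→7.
A2: add {3, 6} — 3 (Pursuer) has 3→2; 6 (Pursuer) has 6→5.
A3: add {0, 1} — 0 (Pursuer) has 0→3; 1 (Pursuer) has 1→6.
A4 = A3; e.g. 4 (Evader) can still go to 11. Fixed point.
1 enters the attractor at level 3, so Pursuer can force the target in 3 moves from there.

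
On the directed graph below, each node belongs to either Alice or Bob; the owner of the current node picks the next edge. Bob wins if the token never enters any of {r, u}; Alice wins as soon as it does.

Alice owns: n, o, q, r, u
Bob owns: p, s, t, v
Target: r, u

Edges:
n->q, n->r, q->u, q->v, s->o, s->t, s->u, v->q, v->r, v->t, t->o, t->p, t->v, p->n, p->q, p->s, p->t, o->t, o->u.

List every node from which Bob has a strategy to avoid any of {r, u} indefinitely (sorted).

A0 = {r, u}
A1: add {n, o, q} — n (Alice) has n→r; o (Alice) has o→u; q (Alice) has q→u.
A2 = A1; e.g. p (Bob) can still go to s. Fixed point.
Alice's attractor = {n, o, q, r, u}; Bob avoids the target exactly from the complement.

p, s, t, v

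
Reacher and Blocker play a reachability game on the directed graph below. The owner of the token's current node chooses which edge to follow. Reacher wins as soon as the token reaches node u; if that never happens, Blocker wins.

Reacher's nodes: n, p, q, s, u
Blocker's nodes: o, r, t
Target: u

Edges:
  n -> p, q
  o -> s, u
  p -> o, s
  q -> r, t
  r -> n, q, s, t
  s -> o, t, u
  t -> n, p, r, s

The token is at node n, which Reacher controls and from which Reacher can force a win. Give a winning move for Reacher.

A0 = {u}
A1: add {s} — s (Reacher) has s→u.
A2: add {o, p} — o (Blocker): all of {s, u} already in; p (Reacher) has p→s.
A3: add {n} — n (Reacher) has n→p.
A4 = A3; e.g. q (Reacher) has no edge into A3. Fixed point.
From n, successor p is in the attractor (rank 2); the other successor q is not.

p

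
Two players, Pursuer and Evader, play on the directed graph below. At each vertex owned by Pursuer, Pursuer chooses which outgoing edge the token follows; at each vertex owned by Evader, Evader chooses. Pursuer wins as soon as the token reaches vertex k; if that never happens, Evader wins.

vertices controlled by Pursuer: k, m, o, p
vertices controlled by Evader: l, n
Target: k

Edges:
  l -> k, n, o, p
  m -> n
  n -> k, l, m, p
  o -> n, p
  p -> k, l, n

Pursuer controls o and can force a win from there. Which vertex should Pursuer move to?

A0 = {k}
A1: add {p} — p (Pursuer) has p→k.
A2: add {o} — o (Pursuer) has o→p.
A3 = A2; e.g. l (Evader) can still go to n. Fixed point.
From o, successor p is in the attractor (rank 1); the other successor n is not.

p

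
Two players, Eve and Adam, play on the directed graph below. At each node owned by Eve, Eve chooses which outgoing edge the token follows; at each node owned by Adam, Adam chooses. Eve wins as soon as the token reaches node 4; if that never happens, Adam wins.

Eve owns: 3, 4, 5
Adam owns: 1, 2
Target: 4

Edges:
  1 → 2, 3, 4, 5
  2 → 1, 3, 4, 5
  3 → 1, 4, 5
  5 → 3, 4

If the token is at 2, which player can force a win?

A0 = {4}
A1: add {3, 5} — 3 (Eve) has 3→4; 5 (Eve) has 5→4.
A2 = A1; e.g. 1 (Adam) can still go to 2. Fixed point.
2 never enters the attractor, so Adam can avoid the target forever.

Adam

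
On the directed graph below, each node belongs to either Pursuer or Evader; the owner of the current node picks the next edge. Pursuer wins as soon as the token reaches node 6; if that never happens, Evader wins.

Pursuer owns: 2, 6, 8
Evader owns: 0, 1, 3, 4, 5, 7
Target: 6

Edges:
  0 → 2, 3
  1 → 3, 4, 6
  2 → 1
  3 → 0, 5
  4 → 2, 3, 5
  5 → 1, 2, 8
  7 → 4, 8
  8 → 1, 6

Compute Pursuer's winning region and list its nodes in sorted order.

6, 8

A0 = {6}
A1: add {8} — 8 (Pursuer) has 8→6.
A2 = A1; e.g. 0 (Evader) can still go to 2. Fixed point.
Pursuer's winning region = {6, 8}.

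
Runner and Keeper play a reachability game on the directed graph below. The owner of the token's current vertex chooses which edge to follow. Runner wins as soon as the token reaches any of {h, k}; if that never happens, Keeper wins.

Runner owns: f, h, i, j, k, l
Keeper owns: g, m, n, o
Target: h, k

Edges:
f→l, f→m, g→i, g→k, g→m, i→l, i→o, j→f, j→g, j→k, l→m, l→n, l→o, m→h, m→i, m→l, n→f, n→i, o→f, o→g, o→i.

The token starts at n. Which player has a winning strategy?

A0 = {h, k}
A1: add {j} — j (Runner) has j→k.
A2 = A1; e.g. f (Runner) has no edge into A1. Fixed point.
n never enters the attractor, so Keeper can avoid the target forever.

Keeper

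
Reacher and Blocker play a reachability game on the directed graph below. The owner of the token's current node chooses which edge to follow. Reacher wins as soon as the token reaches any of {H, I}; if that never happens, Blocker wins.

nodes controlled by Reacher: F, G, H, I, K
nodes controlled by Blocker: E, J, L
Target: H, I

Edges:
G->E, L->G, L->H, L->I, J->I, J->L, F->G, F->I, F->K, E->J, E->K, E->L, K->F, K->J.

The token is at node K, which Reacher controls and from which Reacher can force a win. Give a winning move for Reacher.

F

A0 = {H, I}
A1: add {F} — F (Reacher) has F→I.
A2: add {K} — K (Reacher) has K→F.
A3 = A2; e.g. E (Blocker) can still go to J. Fixed point.
From K, successor F is in the attractor (rank 1); the other successor J is not.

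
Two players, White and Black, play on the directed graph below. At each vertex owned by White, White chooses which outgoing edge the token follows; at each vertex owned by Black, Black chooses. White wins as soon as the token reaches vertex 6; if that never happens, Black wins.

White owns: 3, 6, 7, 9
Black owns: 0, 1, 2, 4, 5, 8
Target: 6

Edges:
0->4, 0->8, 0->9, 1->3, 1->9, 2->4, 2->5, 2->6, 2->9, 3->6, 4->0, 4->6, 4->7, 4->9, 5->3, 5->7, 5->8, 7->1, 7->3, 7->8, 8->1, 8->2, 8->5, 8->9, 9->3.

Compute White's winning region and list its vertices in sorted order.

A0 = {6}
A1: add {3} — 3 (White) has 3→6.
A2: add {7, 9} — 7 (White) has 7→3; 9 (White) has 9→3.
A3: add {1} — 1 (Black): all of {3, 9} already in.
A4 = A3; e.g. 0 (Black) can still go to 4. Fixed point.
White's winning region = {1, 3, 6, 7, 9}.

1, 3, 6, 7, 9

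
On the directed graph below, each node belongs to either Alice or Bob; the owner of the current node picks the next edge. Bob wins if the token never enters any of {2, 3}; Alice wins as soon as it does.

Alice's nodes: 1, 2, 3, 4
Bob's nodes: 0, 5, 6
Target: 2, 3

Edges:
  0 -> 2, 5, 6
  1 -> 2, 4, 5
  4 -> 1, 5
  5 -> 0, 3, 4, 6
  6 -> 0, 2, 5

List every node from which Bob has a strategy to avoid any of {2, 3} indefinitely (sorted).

A0 = {2, 3}
A1: add {1} — 1 (Alice) has 1→2.
A2: add {4} — 4 (Alice) has 4→1.
A3 = A2; e.g. 0 (Bob) can still go to 5. Fixed point.
Alice's attractor = {1, 2, 3, 4}; Bob avoids the target exactly from the complement.

0, 5, 6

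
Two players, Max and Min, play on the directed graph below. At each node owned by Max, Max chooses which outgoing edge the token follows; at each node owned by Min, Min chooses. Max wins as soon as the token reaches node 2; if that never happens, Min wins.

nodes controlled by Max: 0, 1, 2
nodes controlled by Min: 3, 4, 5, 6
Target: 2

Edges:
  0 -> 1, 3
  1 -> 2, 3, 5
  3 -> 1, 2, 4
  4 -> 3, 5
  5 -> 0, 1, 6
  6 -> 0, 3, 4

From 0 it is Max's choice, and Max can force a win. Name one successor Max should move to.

1

A0 = {2}
A1: add {1} — 1 (Max) has 1→2.
A2: add {0} — 0 (Max) has 0→1.
A3 = A2; e.g. 3 (Min) can still go to 4. Fixed point.
From 0, successor 1 is in the attractor (rank 1); the other successor 3 is not.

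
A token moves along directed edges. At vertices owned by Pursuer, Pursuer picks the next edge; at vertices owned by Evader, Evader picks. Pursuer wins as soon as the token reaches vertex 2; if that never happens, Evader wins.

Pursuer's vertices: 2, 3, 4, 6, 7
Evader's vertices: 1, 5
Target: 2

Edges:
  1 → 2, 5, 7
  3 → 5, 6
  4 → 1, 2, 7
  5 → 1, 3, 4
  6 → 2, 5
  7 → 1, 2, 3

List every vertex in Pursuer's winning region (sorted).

A0 = {2}
A1: add {4, 6, 7} — 4 (Pursuer) has 4→2; 6 (Pursuer) has 6→2; 7 (Pursuer) has 7→2.
A2: add {3} — 3 (Pursuer) has 3→6.
A3 = A2; e.g. 1 (Evader) can still go to 5. Fixed point.
Pursuer's winning region = {2, 3, 4, 6, 7}.

2, 3, 4, 6, 7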